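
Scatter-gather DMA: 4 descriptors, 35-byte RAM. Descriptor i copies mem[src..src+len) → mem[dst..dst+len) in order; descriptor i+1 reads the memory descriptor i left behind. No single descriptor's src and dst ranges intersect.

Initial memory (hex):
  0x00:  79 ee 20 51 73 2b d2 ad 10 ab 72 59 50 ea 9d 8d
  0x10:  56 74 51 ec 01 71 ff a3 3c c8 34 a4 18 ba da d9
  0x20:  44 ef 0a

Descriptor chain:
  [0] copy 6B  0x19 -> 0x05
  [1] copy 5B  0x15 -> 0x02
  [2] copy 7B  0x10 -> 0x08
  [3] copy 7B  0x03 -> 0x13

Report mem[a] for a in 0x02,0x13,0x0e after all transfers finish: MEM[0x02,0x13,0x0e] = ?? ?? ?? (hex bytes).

MEM[0x02,0x13,0x0e] = 71 ff ff

D0: mem[0x05..0x0a] <- [c8 34 a4 18 ba da]
D1: mem[0x02..0x06] <- [71 ff a3 3c c8]
D2: mem[0x08..0x0e] <- [56 74 51 ec 01 71 ff]
D3: mem[0x13..0x19] <- [ff a3 3c c8 a4 56 74]
query mem[0x02]=0x71, mem[0x13]=0xff, mem[0x0e]=0xff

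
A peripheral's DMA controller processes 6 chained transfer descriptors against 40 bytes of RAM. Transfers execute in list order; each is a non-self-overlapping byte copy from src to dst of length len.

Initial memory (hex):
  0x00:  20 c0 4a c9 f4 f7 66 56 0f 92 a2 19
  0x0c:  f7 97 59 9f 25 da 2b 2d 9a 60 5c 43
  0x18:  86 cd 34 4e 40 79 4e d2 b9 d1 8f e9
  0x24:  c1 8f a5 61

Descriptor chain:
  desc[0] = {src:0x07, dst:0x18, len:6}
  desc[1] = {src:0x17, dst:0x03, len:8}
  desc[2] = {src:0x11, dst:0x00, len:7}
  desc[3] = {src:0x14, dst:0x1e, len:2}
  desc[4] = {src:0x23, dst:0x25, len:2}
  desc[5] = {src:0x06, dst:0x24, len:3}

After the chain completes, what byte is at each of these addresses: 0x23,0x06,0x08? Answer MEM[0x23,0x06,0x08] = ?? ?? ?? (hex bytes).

[0] 0x07->0x18 len=6 : 56 0f 92 a2 19 f7
[1] 0x17->0x03 len=8 : 43 56 0f 92 a2 19 f7 4e
[2] 0x11->0x00 len=7 : da 2b 2d 9a 60 5c 43
[3] 0x14->0x1e len=2 : 9a 60
[4] 0x23->0x25 len=2 : e9 c1
[5] 0x06->0x24 len=3 : 43 a2 19
query mem[0x23]=0xe9, mem[0x06]=0x43, mem[0x08]=0x19

MEM[0x23,0x06,0x08] = e9 43 19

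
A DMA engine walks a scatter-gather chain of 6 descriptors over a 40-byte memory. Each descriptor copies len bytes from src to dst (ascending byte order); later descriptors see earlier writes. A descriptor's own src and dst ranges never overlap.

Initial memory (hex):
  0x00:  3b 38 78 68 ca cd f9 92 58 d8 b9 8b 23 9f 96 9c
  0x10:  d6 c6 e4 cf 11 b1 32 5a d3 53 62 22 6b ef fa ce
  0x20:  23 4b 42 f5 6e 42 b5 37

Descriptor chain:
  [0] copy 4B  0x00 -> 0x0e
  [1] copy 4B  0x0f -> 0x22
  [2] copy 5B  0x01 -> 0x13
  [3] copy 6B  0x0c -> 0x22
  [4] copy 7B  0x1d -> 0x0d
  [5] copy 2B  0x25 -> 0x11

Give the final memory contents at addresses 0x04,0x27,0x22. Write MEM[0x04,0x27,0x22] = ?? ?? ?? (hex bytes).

MEM[0x04,0x27,0x22] = ca 68 23

D0: mem[0x0e..0x11] <- [3b 38 78 68]
D1: mem[0x22..0x25] <- [38 78 68 e4]
D2: mem[0x13..0x17] <- [38 78 68 ca cd]
D3: mem[0x22..0x27] <- [23 9f 3b 38 78 68]
D4: mem[0x0d..0x13] <- [ef fa ce 23 4b 23 9f]
D5: mem[0x11..0x12] <- [38 78]
query mem[0x04]=0xca, mem[0x27]=0x68, mem[0x22]=0x23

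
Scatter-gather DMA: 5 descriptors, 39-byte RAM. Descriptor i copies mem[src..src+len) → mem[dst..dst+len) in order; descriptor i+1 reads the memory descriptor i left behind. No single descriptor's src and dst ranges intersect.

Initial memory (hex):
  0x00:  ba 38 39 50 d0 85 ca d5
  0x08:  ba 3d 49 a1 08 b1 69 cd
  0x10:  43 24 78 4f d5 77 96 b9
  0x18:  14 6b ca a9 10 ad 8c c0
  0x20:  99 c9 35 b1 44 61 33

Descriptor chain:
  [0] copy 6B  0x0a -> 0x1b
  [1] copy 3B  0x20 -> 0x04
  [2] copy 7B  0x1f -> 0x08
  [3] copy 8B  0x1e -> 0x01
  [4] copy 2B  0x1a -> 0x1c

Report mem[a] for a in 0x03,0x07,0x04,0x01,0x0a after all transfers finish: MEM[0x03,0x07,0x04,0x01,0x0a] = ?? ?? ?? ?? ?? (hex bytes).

MEM[0x03,0x07,0x04,0x01,0x0a] = cd 44 c9 b1 c9

#0 dst[0x1b+6] := {0x49,0xa1,0x08,0xb1,0x69,0xcd}
#1 dst[0x04+3] := {0xcd,0xc9,0x35}
#2 dst[0x08+7] := {0x69,0xcd,0xc9,0x35,0xb1,0x44,0x61}
#3 dst[0x01+8] := {0xb1,0x69,0xcd,0xc9,0x35,0xb1,0x44,0x61}
#4 dst[0x1c+2] := {0xca,0x49}
query mem[0x03]=0xcd, mem[0x07]=0x44, mem[0x04]=0xc9, mem[0x01]=0xb1, mem[0x0a]=0xc9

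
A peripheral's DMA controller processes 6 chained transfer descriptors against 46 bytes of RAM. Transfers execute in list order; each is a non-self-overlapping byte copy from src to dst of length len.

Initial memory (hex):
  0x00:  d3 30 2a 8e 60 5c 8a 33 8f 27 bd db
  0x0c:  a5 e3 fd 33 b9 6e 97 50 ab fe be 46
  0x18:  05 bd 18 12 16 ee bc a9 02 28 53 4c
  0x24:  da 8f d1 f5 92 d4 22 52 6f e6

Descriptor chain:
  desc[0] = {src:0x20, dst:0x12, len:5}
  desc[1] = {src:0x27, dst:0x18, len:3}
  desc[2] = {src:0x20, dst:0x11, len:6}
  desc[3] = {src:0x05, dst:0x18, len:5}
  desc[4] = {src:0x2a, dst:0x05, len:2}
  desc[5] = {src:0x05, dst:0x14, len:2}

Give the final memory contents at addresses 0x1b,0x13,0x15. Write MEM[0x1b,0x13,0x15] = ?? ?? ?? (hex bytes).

[0] 0x20->0x12 len=5 : 02 28 53 4c da
[1] 0x27->0x18 len=3 : f5 92 d4
[2] 0x20->0x11 len=6 : 02 28 53 4c da 8f
[3] 0x05->0x18 len=5 : 5c 8a 33 8f 27
[4] 0x2a->0x05 len=2 : 22 52
[5] 0x05->0x14 len=2 : 22 52
query mem[0x1b]=0x8f, mem[0x13]=0x53, mem[0x15]=0x52

MEM[0x1b,0x13,0x15] = 8f 53 52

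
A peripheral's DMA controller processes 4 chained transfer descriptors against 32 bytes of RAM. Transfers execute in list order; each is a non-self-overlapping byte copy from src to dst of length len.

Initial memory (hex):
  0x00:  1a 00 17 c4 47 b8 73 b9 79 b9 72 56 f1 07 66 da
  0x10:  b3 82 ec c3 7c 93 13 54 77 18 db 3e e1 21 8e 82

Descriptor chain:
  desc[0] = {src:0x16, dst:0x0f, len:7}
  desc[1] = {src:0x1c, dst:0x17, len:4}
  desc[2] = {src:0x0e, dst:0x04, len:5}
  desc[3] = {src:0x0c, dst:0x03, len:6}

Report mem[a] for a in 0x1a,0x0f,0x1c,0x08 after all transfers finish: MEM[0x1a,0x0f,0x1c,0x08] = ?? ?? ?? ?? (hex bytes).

[0] 0x16->0x0f len=7 : 13 54 77 18 db 3e e1
[1] 0x1c->0x17 len=4 : e1 21 8e 82
[2] 0x0e->0x04 len=5 : 66 13 54 77 18
[3] 0x0c->0x03 len=6 : f1 07 66 13 54 77
query mem[0x1a]=0x82, mem[0x0f]=0x13, mem[0x1c]=0xe1, mem[0x08]=0x77

MEM[0x1a,0x0f,0x1c,0x08] = 82 13 e1 77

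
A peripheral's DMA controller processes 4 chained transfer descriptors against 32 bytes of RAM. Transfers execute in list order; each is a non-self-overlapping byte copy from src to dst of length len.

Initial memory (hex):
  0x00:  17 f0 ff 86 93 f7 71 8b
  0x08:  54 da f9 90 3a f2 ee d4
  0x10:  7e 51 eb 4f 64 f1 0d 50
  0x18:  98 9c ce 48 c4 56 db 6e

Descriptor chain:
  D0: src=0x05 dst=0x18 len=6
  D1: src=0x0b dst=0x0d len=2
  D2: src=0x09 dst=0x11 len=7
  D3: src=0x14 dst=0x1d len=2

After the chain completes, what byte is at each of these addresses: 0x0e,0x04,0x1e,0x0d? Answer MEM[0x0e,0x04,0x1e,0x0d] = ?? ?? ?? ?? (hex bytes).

MEM[0x0e,0x04,0x1e,0x0d] = 3a 93 90 90

[0] 0x05->0x18 len=6 : f7 71 8b 54 da f9
[1] 0x0b->0x0d len=2 : 90 3a
[2] 0x09->0x11 len=7 : da f9 90 3a 90 3a d4
[3] 0x14->0x1d len=2 : 3a 90
query mem[0x0e]=0x3a, mem[0x04]=0x93, mem[0x1e]=0x90, mem[0x0d]=0x90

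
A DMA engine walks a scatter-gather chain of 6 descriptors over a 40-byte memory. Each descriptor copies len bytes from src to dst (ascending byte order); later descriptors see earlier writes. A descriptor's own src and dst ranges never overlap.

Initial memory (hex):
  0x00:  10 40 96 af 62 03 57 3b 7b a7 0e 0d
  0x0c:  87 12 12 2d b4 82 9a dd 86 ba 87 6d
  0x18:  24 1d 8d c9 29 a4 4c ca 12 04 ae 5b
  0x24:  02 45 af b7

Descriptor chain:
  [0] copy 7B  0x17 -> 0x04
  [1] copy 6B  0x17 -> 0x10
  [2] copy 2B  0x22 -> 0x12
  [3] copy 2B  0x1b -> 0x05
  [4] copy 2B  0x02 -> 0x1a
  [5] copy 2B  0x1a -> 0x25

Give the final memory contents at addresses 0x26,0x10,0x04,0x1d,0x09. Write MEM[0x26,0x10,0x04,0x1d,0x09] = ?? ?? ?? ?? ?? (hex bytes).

MEM[0x26,0x10,0x04,0x1d,0x09] = af 6d 6d a4 29

  after D0: wrote 7B at 0x04 = 6d241d8dc929a4
  after D1: wrote 6B at 0x10 = 6d241d8dc929
  after D2: wrote 2B at 0x12 = ae5b
  after D3: wrote 2B at 0x05 = c929
  after D4: wrote 2B at 0x1a = 96af
  after D5: wrote 2B at 0x25 = 96af
query mem[0x26]=0xaf, mem[0x10]=0x6d, mem[0x04]=0x6d, mem[0x1d]=0xa4, mem[0x09]=0x29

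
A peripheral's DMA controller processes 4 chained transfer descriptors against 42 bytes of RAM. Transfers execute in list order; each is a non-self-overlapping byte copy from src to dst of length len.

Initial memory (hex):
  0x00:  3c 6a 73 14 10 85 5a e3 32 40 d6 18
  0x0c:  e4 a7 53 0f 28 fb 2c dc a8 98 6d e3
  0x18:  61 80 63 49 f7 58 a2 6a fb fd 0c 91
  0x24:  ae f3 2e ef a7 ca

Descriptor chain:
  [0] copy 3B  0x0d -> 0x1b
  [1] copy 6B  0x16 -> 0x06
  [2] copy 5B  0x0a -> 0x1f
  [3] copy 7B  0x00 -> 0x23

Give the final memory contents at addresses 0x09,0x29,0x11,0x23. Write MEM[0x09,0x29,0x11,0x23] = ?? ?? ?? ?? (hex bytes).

MEM[0x09,0x29,0x11,0x23] = 80 6d fb 3c

D0: mem[0x1b..0x1d] <- [a7 53 0f]
D1: mem[0x06..0x0b] <- [6d e3 61 80 63 a7]
D2: mem[0x1f..0x23] <- [63 a7 e4 a7 53]
D3: mem[0x23..0x29] <- [3c 6a 73 14 10 85 6d]
query mem[0x09]=0x80, mem[0x29]=0x6d, mem[0x11]=0xfb, mem[0x23]=0x3c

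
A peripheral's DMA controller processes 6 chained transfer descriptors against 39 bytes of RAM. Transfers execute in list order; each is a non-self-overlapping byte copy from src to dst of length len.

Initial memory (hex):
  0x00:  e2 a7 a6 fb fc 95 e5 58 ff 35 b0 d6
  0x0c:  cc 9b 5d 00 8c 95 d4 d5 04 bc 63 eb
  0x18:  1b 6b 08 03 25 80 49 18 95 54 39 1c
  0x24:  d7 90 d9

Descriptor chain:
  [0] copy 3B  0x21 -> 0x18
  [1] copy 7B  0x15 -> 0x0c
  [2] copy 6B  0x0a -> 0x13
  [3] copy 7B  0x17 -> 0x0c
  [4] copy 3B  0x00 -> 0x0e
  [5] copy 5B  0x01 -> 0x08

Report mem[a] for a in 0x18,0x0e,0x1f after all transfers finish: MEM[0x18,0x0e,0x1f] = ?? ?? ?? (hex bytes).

MEM[0x18,0x0e,0x1f] = 54 e2 18

D0: mem[0x18..0x1a] <- [54 39 1c]
D1: mem[0x0c..0x12] <- [bc 63 eb 54 39 1c 03]
D2: mem[0x13..0x18] <- [b0 d6 bc 63 eb 54]
D3: mem[0x0c..0x12] <- [eb 54 39 1c 03 25 80]
D4: mem[0x0e..0x10] <- [e2 a7 a6]
D5: mem[0x08..0x0c] <- [a7 a6 fb fc 95]
query mem[0x18]=0x54, mem[0x0e]=0xe2, mem[0x1f]=0x18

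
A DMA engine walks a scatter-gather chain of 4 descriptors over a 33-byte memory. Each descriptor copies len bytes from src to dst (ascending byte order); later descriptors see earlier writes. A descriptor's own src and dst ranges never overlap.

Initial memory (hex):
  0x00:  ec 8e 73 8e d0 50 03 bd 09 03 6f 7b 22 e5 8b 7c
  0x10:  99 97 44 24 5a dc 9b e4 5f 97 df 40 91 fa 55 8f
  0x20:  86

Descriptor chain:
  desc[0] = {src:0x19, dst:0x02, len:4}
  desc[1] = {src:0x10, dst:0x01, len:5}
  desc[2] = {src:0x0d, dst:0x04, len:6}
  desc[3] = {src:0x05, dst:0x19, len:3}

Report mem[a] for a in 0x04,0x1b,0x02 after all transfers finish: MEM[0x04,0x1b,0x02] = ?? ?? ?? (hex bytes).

[0] 0x19->0x02 len=4 : 97 df 40 91
[1] 0x10->0x01 len=5 : 99 97 44 24 5a
[2] 0x0d->0x04 len=6 : e5 8b 7c 99 97 44
[3] 0x05->0x19 len=3 : 8b 7c 99
query mem[0x04]=0xe5, mem[0x1b]=0x99, mem[0x02]=0x97

MEM[0x04,0x1b,0x02] = e5 99 97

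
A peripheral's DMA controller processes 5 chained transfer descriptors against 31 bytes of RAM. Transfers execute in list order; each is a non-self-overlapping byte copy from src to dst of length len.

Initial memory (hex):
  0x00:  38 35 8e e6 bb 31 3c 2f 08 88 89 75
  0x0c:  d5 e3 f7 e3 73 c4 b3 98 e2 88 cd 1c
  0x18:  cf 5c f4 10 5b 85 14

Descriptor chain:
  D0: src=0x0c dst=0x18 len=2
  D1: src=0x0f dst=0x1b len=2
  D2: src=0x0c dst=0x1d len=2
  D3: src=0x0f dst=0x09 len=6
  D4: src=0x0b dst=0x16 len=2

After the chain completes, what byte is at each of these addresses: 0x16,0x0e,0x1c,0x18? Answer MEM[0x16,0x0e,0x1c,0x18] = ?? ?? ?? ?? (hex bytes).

MEM[0x16,0x0e,0x1c,0x18] = c4 e2 73 d5

[0] 0x0c->0x18 len=2 : d5 e3
[1] 0x0f->0x1b len=2 : e3 73
[2] 0x0c->0x1d len=2 : d5 e3
[3] 0x0f->0x09 len=6 : e3 73 c4 b3 98 e2
[4] 0x0b->0x16 len=2 : c4 b3
query mem[0x16]=0xc4, mem[0x0e]=0xe2, mem[0x1c]=0x73, mem[0x18]=0xd5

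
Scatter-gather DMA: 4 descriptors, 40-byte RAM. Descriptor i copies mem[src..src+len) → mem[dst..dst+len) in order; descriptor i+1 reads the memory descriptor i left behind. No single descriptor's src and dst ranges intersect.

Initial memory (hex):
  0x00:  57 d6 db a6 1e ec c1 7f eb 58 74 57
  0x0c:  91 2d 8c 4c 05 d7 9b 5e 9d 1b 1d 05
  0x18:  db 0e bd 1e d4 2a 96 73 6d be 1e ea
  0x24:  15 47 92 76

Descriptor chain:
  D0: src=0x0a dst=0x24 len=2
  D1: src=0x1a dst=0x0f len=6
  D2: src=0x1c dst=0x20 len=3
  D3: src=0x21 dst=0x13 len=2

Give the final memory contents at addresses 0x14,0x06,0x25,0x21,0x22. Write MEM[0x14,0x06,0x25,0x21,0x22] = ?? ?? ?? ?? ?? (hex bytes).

MEM[0x14,0x06,0x25,0x21,0x22] = 96 c1 57 2a 96

D0: mem[0x24..0x25] <- [74 57]
D1: mem[0x0f..0x14] <- [bd 1e d4 2a 96 73]
D2: mem[0x20..0x22] <- [d4 2a 96]
D3: mem[0x13..0x14] <- [2a 96]
query mem[0x14]=0x96, mem[0x06]=0xc1, mem[0x25]=0x57, mem[0x21]=0x2a, mem[0x22]=0x96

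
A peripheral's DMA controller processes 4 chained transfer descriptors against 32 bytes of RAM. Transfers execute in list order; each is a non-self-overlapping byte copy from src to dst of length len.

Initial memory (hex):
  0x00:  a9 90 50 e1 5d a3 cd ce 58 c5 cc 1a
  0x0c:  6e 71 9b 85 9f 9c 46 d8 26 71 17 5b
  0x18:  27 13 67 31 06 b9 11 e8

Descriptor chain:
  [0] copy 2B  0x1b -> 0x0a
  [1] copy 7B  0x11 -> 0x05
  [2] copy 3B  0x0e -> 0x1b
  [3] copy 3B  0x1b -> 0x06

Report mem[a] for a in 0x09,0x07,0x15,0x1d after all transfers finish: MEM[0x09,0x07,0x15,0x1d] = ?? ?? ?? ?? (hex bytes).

  after D0: wrote 2B at 0x0a = 3106
  after D1: wrote 7B at 0x05 = 9c46d82671175b
  after D2: wrote 3B at 0x1b = 9b859f
  after D3: wrote 3B at 0x06 = 9b859f
query mem[0x09]=0x71, mem[0x07]=0x85, mem[0x15]=0x71, mem[0x1d]=0x9f

MEM[0x09,0x07,0x15,0x1d] = 71 85 71 9f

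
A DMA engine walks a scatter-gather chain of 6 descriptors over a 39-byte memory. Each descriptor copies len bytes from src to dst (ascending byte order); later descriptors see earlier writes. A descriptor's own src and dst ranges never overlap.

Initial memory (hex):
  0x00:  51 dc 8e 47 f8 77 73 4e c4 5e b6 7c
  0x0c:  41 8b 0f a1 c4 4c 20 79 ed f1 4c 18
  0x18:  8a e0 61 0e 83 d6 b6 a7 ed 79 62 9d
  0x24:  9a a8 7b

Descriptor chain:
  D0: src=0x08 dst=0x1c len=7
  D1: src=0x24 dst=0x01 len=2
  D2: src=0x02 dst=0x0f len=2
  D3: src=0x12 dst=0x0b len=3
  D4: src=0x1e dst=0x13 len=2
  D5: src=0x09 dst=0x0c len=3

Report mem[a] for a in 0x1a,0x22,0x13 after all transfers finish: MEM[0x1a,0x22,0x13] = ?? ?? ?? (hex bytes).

MEM[0x1a,0x22,0x13] = 61 0f b6

  after D0: wrote 7B at 0x1c = c45eb67c418b0f
  after D1: wrote 2B at 0x01 = 9aa8
  after D2: wrote 2B at 0x0f = a847
  after D3: wrote 3B at 0x0b = 2079ed
  after D4: wrote 2B at 0x13 = b67c
  after D5: wrote 3B at 0x0c = 5eb620
query mem[0x1a]=0x61, mem[0x22]=0x0f, mem[0x13]=0xb6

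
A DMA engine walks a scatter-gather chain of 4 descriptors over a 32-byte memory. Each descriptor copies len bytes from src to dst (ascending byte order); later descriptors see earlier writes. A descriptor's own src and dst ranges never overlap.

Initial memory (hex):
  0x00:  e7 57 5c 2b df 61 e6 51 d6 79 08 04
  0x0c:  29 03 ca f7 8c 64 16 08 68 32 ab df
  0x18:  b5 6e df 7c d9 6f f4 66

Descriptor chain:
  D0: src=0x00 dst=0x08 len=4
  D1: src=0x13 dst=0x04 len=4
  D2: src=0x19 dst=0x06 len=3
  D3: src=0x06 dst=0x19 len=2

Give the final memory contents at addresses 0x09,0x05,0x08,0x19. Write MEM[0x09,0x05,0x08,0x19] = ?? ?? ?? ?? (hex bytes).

MEM[0x09,0x05,0x08,0x19] = 57 68 7c 6e

  after D0: wrote 4B at 0x08 = e7575c2b
  after D1: wrote 4B at 0x04 = 086832ab
  after D2: wrote 3B at 0x06 = 6edf7c
  after D3: wrote 2B at 0x19 = 6edf
query mem[0x09]=0x57, mem[0x05]=0x68, mem[0x08]=0x7c, mem[0x19]=0x6e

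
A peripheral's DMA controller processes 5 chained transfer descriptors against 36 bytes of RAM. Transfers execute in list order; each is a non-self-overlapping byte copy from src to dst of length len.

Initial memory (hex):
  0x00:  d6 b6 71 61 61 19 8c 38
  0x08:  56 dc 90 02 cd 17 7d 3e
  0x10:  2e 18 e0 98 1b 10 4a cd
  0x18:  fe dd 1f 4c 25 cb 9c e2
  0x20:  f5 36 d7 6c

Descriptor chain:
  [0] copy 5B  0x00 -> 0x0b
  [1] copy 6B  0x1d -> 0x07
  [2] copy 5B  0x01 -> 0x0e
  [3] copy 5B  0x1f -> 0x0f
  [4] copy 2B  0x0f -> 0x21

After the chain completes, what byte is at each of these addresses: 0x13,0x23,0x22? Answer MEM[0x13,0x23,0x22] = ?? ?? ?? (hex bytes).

[0] 0x00->0x0b len=5 : d6 b6 71 61 61
[1] 0x1d->0x07 len=6 : cb 9c e2 f5 36 d7
[2] 0x01->0x0e len=5 : b6 71 61 61 19
[3] 0x1f->0x0f len=5 : e2 f5 36 d7 6c
[4] 0x0f->0x21 len=2 : e2 f5
query mem[0x13]=0x6c, mem[0x23]=0x6c, mem[0x22]=0xf5

MEM[0x13,0x23,0x22] = 6c 6c f5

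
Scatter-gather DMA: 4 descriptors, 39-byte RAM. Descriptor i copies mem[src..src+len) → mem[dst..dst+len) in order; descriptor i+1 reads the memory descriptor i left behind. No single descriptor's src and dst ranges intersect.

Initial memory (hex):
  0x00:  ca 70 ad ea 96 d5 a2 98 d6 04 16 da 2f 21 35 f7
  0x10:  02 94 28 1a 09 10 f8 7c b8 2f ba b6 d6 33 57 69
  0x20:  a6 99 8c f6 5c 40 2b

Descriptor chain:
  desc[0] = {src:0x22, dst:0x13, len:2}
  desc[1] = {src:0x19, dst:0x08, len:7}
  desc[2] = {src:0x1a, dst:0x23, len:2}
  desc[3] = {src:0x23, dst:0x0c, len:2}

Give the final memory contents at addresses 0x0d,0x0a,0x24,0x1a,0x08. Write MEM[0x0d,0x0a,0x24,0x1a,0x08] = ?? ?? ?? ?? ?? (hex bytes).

[0] 0x22->0x13 len=2 : 8c f6
[1] 0x19->0x08 len=7 : 2f ba b6 d6 33 57 69
[2] 0x1a->0x23 len=2 : ba b6
[3] 0x23->0x0c len=2 : ba b6
query mem[0x0d]=0xb6, mem[0x0a]=0xb6, mem[0x24]=0xb6, mem[0x1a]=0xba, mem[0x08]=0x2f

MEM[0x0d,0x0a,0x24,0x1a,0x08] = b6 b6 b6 ba 2f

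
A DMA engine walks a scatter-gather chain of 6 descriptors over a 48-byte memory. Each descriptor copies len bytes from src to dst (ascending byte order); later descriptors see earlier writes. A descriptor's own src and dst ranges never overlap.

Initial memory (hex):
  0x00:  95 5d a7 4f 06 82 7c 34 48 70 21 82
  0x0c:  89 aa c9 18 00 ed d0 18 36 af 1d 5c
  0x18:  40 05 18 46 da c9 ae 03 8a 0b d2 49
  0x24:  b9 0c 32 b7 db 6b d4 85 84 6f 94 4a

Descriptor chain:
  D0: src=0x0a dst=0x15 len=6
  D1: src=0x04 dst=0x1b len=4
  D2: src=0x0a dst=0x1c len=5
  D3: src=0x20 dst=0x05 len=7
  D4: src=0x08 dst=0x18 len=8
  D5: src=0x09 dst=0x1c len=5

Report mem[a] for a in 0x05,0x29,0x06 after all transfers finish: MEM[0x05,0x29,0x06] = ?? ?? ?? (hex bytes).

#0 dst[0x15+6] := {0x21,0x82,0x89,0xaa,0xc9,0x18}
#1 dst[0x1b+4] := {0x06,0x82,0x7c,0x34}
#2 dst[0x1c+5] := {0x21,0x82,0x89,0xaa,0xc9}
#3 dst[0x05+7] := {0xc9,0x0b,0xd2,0x49,0xb9,0x0c,0x32}
#4 dst[0x18+8] := {0x49,0xb9,0x0c,0x32,0x89,0xaa,0xc9,0x18}
#5 dst[0x1c+5] := {0xb9,0x0c,0x32,0x89,0xaa}
query mem[0x05]=0xc9, mem[0x29]=0x6b, mem[0x06]=0x0b

MEM[0x05,0x29,0x06] = c9 6b 0b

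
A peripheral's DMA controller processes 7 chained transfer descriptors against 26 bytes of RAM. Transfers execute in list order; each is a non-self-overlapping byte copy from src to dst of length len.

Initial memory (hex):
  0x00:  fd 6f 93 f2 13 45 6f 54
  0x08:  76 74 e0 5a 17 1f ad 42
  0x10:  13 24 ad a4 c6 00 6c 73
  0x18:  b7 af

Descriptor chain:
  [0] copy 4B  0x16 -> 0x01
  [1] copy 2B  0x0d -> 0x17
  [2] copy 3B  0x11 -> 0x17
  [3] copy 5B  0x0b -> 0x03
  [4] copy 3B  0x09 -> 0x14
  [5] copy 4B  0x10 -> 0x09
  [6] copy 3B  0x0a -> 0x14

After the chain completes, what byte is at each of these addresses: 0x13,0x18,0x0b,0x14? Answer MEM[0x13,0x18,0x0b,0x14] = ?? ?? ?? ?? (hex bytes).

  after D0: wrote 4B at 0x01 = 6c73b7af
  after D1: wrote 2B at 0x17 = 1fad
  after D2: wrote 3B at 0x17 = 24ada4
  after D3: wrote 5B at 0x03 = 5a171fad42
  after D4: wrote 3B at 0x14 = 74e05a
  after D5: wrote 4B at 0x09 = 1324ada4
  after D6: wrote 3B at 0x14 = 24ada4
query mem[0x13]=0xa4, mem[0x18]=0xad, mem[0x0b]=0xad, mem[0x14]=0x24

MEM[0x13,0x18,0x0b,0x14] = a4 ad ad 24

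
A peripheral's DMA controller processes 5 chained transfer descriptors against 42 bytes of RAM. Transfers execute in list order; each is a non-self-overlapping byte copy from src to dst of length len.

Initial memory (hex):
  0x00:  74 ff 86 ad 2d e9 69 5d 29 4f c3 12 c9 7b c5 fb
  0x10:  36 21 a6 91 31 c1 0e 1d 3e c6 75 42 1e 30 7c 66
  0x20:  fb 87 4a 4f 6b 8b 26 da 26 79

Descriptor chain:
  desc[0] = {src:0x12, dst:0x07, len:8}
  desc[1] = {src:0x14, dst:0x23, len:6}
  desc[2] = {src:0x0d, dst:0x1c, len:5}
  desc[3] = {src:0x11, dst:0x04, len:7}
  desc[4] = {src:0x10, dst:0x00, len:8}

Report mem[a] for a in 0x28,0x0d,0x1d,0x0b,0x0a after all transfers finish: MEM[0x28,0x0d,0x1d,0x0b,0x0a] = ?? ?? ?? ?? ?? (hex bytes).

MEM[0x28,0x0d,0x1d,0x0b,0x0a] = c6 3e c6 0e 1d

[0] 0x12->0x07 len=8 : a6 91 31 c1 0e 1d 3e c6
[1] 0x14->0x23 len=6 : 31 c1 0e 1d 3e c6
[2] 0x0d->0x1c len=5 : 3e c6 fb 36 21
[3] 0x11->0x04 len=7 : 21 a6 91 31 c1 0e 1d
[4] 0x10->0x00 len=8 : 36 21 a6 91 31 c1 0e 1d
query mem[0x28]=0xc6, mem[0x0d]=0x3e, mem[0x1d]=0xc6, mem[0x0b]=0x0e, mem[0x0a]=0x1d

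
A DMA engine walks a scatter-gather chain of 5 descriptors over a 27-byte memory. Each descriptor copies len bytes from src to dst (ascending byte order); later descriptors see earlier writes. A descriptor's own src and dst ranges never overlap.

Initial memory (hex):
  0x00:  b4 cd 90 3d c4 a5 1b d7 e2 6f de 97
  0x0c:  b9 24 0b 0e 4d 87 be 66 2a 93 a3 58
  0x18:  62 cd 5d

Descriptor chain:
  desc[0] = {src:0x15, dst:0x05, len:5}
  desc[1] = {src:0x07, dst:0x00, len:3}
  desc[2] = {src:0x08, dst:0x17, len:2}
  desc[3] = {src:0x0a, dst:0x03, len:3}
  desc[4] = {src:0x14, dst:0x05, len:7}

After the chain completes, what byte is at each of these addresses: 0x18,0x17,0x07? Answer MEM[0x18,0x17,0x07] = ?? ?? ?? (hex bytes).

#0 dst[0x05+5] := {0x93,0xa3,0x58,0x62,0xcd}
#1 dst[0x00+3] := {0x58,0x62,0xcd}
#2 dst[0x17+2] := {0x62,0xcd}
#3 dst[0x03+3] := {0xde,0x97,0xb9}
#4 dst[0x05+7] := {0x2a,0x93,0xa3,0x62,0xcd,0xcd,0x5d}
query mem[0x18]=0xcd, mem[0x17]=0x62, mem[0x07]=0xa3

MEM[0x18,0x17,0x07] = cd 62 a3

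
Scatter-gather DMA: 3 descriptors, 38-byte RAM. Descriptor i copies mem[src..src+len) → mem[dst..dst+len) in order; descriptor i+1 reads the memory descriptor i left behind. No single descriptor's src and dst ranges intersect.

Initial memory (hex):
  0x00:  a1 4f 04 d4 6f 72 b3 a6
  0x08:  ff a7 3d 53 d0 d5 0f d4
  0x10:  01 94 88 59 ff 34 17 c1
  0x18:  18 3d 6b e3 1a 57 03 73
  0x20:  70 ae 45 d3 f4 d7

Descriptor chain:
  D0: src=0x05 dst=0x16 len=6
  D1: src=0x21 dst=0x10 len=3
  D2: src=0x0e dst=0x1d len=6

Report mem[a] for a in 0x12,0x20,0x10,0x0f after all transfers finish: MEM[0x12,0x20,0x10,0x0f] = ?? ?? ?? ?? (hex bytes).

MEM[0x12,0x20,0x10,0x0f] = d3 45 ae d4

  after D0: wrote 6B at 0x16 = 72b3a6ffa73d
  after D1: wrote 3B at 0x10 = ae45d3
  after D2: wrote 6B at 0x1d = 0fd4ae45d359
query mem[0x12]=0xd3, mem[0x20]=0x45, mem[0x10]=0xae, mem[0x0f]=0xd4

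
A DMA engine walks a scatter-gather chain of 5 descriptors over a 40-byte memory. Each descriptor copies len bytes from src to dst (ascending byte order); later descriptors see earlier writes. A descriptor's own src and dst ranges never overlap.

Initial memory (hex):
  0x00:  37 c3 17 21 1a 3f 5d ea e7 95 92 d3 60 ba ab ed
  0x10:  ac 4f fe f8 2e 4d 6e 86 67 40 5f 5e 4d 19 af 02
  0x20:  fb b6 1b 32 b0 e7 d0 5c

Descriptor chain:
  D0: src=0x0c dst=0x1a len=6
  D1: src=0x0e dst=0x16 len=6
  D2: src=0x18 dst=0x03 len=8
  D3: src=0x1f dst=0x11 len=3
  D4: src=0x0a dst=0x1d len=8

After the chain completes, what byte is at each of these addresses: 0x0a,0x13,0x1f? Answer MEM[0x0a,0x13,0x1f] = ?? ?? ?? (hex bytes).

D0: mem[0x1a..0x1f] <- [60 ba ab ed ac 4f]
D1: mem[0x16..0x1b] <- [ab ed ac 4f fe f8]
D2: mem[0x03..0x0a] <- [ac 4f fe f8 ab ed ac 4f]
D3: mem[0x11..0x13] <- [4f fb b6]
D4: mem[0x1d..0x24] <- [4f d3 60 ba ab ed ac 4f]
query mem[0x0a]=0x4f, mem[0x13]=0xb6, mem[0x1f]=0x60

MEM[0x0a,0x13,0x1f] = 4f b6 60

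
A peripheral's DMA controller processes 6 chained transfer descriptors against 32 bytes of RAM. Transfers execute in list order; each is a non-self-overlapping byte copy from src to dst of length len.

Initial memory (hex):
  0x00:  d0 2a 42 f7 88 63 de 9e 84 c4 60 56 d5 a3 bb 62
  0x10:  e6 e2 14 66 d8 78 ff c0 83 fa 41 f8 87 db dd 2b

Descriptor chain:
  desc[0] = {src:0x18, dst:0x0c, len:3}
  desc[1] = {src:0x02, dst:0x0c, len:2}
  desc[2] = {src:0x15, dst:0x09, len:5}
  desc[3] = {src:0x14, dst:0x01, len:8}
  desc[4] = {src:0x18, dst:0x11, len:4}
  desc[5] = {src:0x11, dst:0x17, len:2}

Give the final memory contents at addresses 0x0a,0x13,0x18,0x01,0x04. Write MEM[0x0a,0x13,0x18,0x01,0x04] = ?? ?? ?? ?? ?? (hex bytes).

  after D0: wrote 3B at 0x0c = 83fa41
  after D1: wrote 2B at 0x0c = 42f7
  after D2: wrote 5B at 0x09 = 78ffc083fa
  after D3: wrote 8B at 0x01 = d878ffc083fa41f8
  after D4: wrote 4B at 0x11 = 83fa41f8
  after D5: wrote 2B at 0x17 = 83fa
query mem[0x0a]=0xff, mem[0x13]=0x41, mem[0x18]=0xfa, mem[0x01]=0xd8, mem[0x04]=0xc0

MEM[0x0a,0x13,0x18,0x01,0x04] = ff 41 fa d8 c0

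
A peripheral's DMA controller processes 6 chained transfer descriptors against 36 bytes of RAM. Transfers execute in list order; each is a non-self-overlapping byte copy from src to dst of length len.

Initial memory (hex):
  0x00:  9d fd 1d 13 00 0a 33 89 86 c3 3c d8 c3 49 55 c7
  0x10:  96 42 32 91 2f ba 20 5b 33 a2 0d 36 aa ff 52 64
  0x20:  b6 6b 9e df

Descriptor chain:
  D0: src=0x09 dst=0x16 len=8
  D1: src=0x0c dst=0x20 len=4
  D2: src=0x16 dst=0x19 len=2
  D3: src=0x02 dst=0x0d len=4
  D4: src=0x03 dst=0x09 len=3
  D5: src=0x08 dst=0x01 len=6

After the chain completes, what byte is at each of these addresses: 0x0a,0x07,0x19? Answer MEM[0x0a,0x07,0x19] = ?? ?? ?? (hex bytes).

MEM[0x0a,0x07,0x19] = 00 89 c3

D0: mem[0x16..0x1d] <- [c3 3c d8 c3 49 55 c7 96]
D1: mem[0x20..0x23] <- [c3 49 55 c7]
D2: mem[0x19..0x1a] <- [c3 3c]
D3: mem[0x0d..0x10] <- [1d 13 00 0a]
D4: mem[0x09..0x0b] <- [13 00 0a]
D5: mem[0x01..0x06] <- [86 13 00 0a c3 1d]
query mem[0x0a]=0x00, mem[0x07]=0x89, mem[0x19]=0xc3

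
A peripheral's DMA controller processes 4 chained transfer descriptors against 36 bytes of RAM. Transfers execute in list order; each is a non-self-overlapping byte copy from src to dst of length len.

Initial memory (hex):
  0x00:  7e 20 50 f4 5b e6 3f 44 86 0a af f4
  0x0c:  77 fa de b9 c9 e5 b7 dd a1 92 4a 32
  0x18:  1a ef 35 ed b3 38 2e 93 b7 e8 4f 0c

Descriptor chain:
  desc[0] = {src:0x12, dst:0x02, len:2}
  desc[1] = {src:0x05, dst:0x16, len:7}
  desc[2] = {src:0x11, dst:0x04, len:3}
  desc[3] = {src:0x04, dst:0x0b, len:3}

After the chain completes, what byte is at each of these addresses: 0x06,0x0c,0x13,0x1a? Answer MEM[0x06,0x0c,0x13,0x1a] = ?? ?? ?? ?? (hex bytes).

D0: mem[0x02..0x03] <- [b7 dd]
D1: mem[0x16..0x1c] <- [e6 3f 44 86 0a af f4]
D2: mem[0x04..0x06] <- [e5 b7 dd]
D3: mem[0x0b..0x0d] <- [e5 b7 dd]
query mem[0x06]=0xdd, mem[0x0c]=0xb7, mem[0x13]=0xdd, mem[0x1a]=0x0a

MEM[0x06,0x0c,0x13,0x1a] = dd b7 dd 0a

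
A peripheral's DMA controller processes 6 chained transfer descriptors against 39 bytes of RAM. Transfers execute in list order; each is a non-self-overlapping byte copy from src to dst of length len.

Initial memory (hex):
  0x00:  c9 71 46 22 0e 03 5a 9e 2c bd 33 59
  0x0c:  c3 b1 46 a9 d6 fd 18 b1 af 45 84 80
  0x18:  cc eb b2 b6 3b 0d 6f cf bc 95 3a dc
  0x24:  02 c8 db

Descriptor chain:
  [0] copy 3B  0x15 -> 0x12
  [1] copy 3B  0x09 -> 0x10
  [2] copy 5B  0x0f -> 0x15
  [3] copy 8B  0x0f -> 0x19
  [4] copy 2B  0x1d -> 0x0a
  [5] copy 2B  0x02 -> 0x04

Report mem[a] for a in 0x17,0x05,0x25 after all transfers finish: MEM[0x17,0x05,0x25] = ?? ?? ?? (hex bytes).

  after D0: wrote 3B at 0x12 = 458480
  after D1: wrote 3B at 0x10 = bd3359
  after D2: wrote 5B at 0x15 = a9bd335984
  after D3: wrote 8B at 0x19 = a9bd33598480a9bd
  after D4: wrote 2B at 0x0a = 8480
  after D5: wrote 2B at 0x04 = 4622
query mem[0x17]=0x33, mem[0x05]=0x22, mem[0x25]=0xc8

MEM[0x17,0x05,0x25] = 33 22 c8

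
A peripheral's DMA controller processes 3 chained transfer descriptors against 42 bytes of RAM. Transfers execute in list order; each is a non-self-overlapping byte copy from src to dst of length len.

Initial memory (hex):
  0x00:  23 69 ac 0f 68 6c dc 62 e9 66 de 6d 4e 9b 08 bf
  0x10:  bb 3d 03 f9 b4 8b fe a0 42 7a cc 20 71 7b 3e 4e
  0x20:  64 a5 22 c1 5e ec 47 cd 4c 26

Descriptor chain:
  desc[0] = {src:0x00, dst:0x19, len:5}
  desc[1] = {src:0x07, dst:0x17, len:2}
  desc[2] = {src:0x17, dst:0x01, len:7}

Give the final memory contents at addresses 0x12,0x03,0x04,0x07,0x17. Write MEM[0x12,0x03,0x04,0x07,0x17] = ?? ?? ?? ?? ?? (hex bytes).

MEM[0x12,0x03,0x04,0x07,0x17] = 03 23 69 68 62

[0] 0x00->0x19 len=5 : 23 69 ac 0f 68
[1] 0x07->0x17 len=2 : 62 e9
[2] 0x17->0x01 len=7 : 62 e9 23 69 ac 0f 68
query mem[0x12]=0x03, mem[0x03]=0x23, mem[0x04]=0x69, mem[0x07]=0x68, mem[0x17]=0x62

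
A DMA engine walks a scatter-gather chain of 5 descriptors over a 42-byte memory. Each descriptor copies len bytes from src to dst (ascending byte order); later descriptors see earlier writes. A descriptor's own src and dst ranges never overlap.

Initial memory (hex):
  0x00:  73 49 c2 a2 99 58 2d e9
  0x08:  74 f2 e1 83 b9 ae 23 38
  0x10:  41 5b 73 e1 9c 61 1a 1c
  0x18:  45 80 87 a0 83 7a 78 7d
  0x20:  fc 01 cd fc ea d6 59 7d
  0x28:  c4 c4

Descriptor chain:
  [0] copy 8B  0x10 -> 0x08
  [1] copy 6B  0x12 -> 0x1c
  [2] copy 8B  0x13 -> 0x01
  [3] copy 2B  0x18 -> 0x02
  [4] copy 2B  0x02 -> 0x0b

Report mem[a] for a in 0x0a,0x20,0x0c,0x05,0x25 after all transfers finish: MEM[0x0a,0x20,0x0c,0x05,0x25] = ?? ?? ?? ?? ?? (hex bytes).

MEM[0x0a,0x20,0x0c,0x05,0x25] = 73 1a 80 1c d6

[0] 0x10->0x08 len=8 : 41 5b 73 e1 9c 61 1a 1c
[1] 0x12->0x1c len=6 : 73 e1 9c 61 1a 1c
[2] 0x13->0x01 len=8 : e1 9c 61 1a 1c 45 80 87
[3] 0x18->0x02 len=2 : 45 80
[4] 0x02->0x0b len=2 : 45 80
query mem[0x0a]=0x73, mem[0x20]=0x1a, mem[0x0c]=0x80, mem[0x05]=0x1c, mem[0x25]=0xd6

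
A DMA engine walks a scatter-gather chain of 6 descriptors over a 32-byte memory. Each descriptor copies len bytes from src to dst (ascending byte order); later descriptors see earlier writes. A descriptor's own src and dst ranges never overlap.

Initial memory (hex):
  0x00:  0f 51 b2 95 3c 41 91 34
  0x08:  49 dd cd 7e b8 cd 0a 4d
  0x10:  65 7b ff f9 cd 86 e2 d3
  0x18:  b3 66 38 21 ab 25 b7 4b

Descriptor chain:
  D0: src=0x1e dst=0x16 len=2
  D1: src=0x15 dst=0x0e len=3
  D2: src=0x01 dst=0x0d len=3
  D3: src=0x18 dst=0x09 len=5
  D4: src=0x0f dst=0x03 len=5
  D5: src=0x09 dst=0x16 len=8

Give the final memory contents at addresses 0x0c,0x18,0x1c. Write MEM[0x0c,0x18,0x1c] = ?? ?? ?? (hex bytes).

D0: mem[0x16..0x17] <- [b7 4b]
D1: mem[0x0e..0x10] <- [86 b7 4b]
D2: mem[0x0d..0x0f] <- [51 b2 95]
D3: mem[0x09..0x0d] <- [b3 66 38 21 ab]
D4: mem[0x03..0x07] <- [95 4b 7b ff f9]
D5: mem[0x16..0x1d] <- [b3 66 38 21 ab b2 95 4b]
query mem[0x0c]=0x21, mem[0x18]=0x38, mem[0x1c]=0x95

MEM[0x0c,0x18,0x1c] = 21 38 95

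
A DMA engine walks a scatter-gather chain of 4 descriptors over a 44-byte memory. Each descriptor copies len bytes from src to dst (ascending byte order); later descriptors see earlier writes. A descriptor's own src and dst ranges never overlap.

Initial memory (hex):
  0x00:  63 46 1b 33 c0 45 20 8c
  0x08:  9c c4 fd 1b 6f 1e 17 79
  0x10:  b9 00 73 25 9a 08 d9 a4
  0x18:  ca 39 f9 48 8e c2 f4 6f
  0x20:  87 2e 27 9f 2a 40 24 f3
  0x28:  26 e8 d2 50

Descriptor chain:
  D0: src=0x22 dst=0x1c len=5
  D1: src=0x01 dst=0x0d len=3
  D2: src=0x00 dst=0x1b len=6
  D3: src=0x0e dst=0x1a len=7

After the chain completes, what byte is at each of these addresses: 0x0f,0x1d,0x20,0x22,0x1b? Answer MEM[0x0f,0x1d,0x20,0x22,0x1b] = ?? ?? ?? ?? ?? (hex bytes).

MEM[0x0f,0x1d,0x20,0x22,0x1b] = 33 00 9a 27 33

#0 dst[0x1c+5] := {0x27,0x9f,0x2a,0x40,0x24}
#1 dst[0x0d+3] := {0x46,0x1b,0x33}
#2 dst[0x1b+6] := {0x63,0x46,0x1b,0x33,0xc0,0x45}
#3 dst[0x1a+7] := {0x1b,0x33,0xb9,0x00,0x73,0x25,0x9a}
query mem[0x0f]=0x33, mem[0x1d]=0x00, mem[0x20]=0x9a, mem[0x22]=0x27, mem[0x1b]=0x33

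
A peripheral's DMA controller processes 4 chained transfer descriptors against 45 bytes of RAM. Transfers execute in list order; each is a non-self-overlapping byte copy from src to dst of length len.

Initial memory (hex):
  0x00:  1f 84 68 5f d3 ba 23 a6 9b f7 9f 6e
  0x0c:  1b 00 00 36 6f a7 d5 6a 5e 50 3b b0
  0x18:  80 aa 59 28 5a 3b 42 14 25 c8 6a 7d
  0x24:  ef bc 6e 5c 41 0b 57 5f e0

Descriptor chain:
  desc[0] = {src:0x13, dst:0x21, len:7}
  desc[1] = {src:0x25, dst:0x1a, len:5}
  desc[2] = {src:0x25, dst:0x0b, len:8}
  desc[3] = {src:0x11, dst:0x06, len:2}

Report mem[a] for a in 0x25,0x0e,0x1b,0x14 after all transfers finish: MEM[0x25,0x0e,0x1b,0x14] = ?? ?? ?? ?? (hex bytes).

#0 dst[0x21+7] := {0x6a,0x5e,0x50,0x3b,0xb0,0x80,0xaa}
#1 dst[0x1a+5] := {0xb0,0x80,0xaa,0x41,0x0b}
#2 dst[0x0b+8] := {0xb0,0x80,0xaa,0x41,0x0b,0x57,0x5f,0xe0}
#3 dst[0x06+2] := {0x5f,0xe0}
query mem[0x25]=0xb0, mem[0x0e]=0x41, mem[0x1b]=0x80, mem[0x14]=0x5e

MEM[0x25,0x0e,0x1b,0x14] = b0 41 80 5e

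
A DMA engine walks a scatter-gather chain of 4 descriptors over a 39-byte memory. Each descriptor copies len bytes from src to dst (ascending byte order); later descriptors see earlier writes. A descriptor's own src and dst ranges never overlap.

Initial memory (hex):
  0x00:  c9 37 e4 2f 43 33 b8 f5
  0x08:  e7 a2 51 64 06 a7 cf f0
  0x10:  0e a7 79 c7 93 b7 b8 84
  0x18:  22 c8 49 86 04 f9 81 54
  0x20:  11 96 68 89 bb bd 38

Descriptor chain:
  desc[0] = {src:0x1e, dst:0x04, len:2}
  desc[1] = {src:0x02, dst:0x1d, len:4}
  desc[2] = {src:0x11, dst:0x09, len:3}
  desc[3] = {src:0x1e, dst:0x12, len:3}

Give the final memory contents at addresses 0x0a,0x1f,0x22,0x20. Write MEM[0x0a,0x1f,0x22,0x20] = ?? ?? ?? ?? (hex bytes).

  after D0: wrote 2B at 0x04 = 8154
  after D1: wrote 4B at 0x1d = e42f8154
  after D2: wrote 3B at 0x09 = a779c7
  after D3: wrote 3B at 0x12 = 2f8154
query mem[0x0a]=0x79, mem[0x1f]=0x81, mem[0x22]=0x68, mem[0x20]=0x54

MEM[0x0a,0x1f,0x22,0x20] = 79 81 68 54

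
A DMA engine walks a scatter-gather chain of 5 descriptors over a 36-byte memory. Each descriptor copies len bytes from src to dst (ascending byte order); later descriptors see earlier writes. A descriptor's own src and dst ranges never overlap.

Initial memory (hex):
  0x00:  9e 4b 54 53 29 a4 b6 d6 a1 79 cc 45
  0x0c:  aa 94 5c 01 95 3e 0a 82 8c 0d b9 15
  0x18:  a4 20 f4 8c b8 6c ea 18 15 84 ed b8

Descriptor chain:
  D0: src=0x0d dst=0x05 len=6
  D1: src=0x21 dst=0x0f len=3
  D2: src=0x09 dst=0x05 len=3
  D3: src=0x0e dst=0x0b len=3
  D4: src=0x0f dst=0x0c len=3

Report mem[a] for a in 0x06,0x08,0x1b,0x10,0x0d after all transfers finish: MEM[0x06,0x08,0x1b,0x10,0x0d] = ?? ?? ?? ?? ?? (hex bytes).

D0: mem[0x05..0x0a] <- [94 5c 01 95 3e 0a]
D1: mem[0x0f..0x11] <- [84 ed b8]
D2: mem[0x05..0x07] <- [3e 0a 45]
D3: mem[0x0b..0x0d] <- [5c 84 ed]
D4: mem[0x0c..0x0e] <- [84 ed b8]
query mem[0x06]=0x0a, mem[0x08]=0x95, mem[0x1b]=0x8c, mem[0x10]=0xed, mem[0x0d]=0xed

MEM[0x06,0x08,0x1b,0x10,0x0d] = 0a 95 8c ed ed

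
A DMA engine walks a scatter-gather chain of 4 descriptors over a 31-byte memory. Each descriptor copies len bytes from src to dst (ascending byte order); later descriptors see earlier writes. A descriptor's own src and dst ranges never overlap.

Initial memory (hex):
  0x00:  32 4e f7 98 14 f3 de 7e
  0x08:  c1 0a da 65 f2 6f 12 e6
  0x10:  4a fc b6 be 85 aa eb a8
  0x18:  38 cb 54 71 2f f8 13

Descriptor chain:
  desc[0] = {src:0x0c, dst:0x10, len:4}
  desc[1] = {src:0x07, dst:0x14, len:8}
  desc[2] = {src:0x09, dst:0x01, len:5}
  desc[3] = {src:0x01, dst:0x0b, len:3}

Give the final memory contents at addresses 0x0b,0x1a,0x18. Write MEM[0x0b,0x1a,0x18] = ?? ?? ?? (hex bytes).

[0] 0x0c->0x10 len=4 : f2 6f 12 e6
[1] 0x07->0x14 len=8 : 7e c1 0a da 65 f2 6f 12
[2] 0x09->0x01 len=5 : 0a da 65 f2 6f
[3] 0x01->0x0b len=3 : 0a da 65
query mem[0x0b]=0x0a, mem[0x1a]=0x6f, mem[0x18]=0x65

MEM[0x0b,0x1a,0x18] = 0a 6f 65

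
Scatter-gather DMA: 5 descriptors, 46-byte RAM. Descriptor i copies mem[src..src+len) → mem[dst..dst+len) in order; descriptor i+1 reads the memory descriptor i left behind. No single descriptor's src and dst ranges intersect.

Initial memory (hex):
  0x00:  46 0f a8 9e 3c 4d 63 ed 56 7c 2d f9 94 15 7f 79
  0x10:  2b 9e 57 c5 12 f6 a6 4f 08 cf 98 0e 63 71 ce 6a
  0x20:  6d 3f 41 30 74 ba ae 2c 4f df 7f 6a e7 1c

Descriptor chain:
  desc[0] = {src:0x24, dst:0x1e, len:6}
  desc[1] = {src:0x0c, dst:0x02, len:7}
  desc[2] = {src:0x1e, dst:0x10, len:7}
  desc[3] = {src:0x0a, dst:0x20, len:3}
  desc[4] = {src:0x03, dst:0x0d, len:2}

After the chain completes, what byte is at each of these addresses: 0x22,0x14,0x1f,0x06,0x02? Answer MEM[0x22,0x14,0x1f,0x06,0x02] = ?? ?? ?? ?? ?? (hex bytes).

D0: mem[0x1e..0x23] <- [74 ba ae 2c 4f df]
D1: mem[0x02..0x08] <- [94 15 7f 79 2b 9e 57]
D2: mem[0x10..0x16] <- [74 ba ae 2c 4f df 74]
D3: mem[0x20..0x22] <- [2d f9 94]
D4: mem[0x0d..0x0e] <- [15 7f]
query mem[0x22]=0x94, mem[0x14]=0x4f, mem[0x1f]=0xba, mem[0x06]=0x2b, mem[0x02]=0x94

MEM[0x22,0x14,0x1f,0x06,0x02] = 94 4f ba 2b 94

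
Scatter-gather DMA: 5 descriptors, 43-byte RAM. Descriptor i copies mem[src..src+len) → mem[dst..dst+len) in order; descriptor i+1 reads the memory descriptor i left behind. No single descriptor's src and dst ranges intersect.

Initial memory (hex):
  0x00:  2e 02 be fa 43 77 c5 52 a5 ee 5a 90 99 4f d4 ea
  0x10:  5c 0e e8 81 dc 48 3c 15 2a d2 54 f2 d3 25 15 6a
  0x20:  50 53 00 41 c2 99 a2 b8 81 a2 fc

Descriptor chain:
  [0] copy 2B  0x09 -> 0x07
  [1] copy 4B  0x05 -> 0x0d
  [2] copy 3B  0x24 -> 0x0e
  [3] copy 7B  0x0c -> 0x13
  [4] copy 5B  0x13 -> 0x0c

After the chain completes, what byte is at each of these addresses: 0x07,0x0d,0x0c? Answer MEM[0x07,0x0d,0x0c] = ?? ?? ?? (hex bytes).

MEM[0x07,0x0d,0x0c] = ee 77 99

  after D0: wrote 2B at 0x07 = ee5a
  after D1: wrote 4B at 0x0d = 77c5ee5a
  after D2: wrote 3B at 0x0e = c299a2
  after D3: wrote 7B at 0x13 = 9977c299a20ee8
  after D4: wrote 5B at 0x0c = 9977c299a2
query mem[0x07]=0xee, mem[0x0d]=0x77, mem[0x0c]=0x99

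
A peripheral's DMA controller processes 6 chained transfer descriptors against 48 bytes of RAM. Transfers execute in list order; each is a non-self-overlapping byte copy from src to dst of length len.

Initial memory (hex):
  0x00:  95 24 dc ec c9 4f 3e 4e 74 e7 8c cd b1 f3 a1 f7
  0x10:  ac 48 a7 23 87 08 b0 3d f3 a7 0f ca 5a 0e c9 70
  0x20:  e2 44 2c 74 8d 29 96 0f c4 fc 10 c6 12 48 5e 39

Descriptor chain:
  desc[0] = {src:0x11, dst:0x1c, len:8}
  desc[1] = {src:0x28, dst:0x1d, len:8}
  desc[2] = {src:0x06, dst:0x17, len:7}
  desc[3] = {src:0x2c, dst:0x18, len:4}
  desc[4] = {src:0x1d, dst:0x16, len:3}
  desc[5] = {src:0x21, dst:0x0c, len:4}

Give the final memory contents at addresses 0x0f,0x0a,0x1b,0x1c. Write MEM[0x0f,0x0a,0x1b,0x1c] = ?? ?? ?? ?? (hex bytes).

#0 dst[0x1c+8] := {0x48,0xa7,0x23,0x87,0x08,0xb0,0x3d,0xf3}
#1 dst[0x1d+8] := {0xc4,0xfc,0x10,0xc6,0x12,0x48,0x5e,0x39}
#2 dst[0x17+7] := {0x3e,0x4e,0x74,0xe7,0x8c,0xcd,0xb1}
#3 dst[0x18+4] := {0x12,0x48,0x5e,0x39}
#4 dst[0x16+3] := {0xb1,0xfc,0x10}
#5 dst[0x0c+4] := {0x12,0x48,0x5e,0x39}
query mem[0x0f]=0x39, mem[0x0a]=0x8c, mem[0x1b]=0x39, mem[0x1c]=0xcd

MEM[0x0f,0x0a,0x1b,0x1c] = 39 8c 39 cd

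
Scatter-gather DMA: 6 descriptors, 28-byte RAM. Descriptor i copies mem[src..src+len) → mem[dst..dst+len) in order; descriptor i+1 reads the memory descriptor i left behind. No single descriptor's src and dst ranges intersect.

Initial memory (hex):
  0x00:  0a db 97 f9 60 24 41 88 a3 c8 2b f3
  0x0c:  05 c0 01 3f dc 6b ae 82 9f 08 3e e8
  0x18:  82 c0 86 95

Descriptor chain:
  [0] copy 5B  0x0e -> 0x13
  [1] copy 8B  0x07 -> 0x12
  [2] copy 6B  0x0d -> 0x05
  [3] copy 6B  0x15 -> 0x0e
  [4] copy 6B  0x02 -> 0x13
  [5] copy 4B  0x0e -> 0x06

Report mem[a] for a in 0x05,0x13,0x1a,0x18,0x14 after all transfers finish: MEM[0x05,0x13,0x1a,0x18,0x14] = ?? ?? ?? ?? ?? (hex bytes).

#0 dst[0x13+5] := {0x01,0x3f,0xdc,0x6b,0xae}
#1 dst[0x12+8] := {0x88,0xa3,0xc8,0x2b,0xf3,0x05,0xc0,0x01}
#2 dst[0x05+6] := {0xc0,0x01,0x3f,0xdc,0x6b,0x88}
#3 dst[0x0e+6] := {0x2b,0xf3,0x05,0xc0,0x01,0x86}
#4 dst[0x13+6] := {0x97,0xf9,0x60,0xc0,0x01,0x3f}
#5 dst[0x06+4] := {0x2b,0xf3,0x05,0xc0}
query mem[0x05]=0xc0, mem[0x13]=0x97, mem[0x1a]=0x86, mem[0x18]=0x3f, mem[0x14]=0xf9

MEM[0x05,0x13,0x1a,0x18,0x14] = c0 97 86 3f f9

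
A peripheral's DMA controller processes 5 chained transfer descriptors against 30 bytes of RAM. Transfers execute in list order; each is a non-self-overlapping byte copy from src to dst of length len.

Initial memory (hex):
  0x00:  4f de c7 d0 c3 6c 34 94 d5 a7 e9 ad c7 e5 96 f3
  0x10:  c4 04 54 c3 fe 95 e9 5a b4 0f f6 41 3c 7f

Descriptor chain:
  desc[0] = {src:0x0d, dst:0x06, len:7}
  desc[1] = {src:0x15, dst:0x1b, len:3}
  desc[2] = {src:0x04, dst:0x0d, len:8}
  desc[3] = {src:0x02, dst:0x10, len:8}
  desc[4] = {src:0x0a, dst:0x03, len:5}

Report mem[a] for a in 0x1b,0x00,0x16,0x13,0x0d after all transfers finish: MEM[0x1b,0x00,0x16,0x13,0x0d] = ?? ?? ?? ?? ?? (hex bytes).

MEM[0x1b,0x00,0x16,0x13,0x0d] = 95 4f f3 6c c3

D0: mem[0x06..0x0c] <- [e5 96 f3 c4 04 54 c3]
D1: mem[0x1b..0x1d] <- [95 e9 5a]
D2: mem[0x0d..0x14] <- [c3 6c e5 96 f3 c4 04 54]
D3: mem[0x10..0x17] <- [c7 d0 c3 6c e5 96 f3 c4]
D4: mem[0x03..0x07] <- [04 54 c3 c3 6c]
query mem[0x1b]=0x95, mem[0x00]=0x4f, mem[0x16]=0xf3, mem[0x13]=0x6c, mem[0x0d]=0xc3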